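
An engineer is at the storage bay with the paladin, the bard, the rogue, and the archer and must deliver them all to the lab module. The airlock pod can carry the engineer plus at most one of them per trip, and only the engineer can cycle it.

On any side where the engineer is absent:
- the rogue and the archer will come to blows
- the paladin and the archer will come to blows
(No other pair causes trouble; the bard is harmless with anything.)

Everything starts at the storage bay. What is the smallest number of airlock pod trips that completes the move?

Counting alone: the engineer can take at most 1 across per trip to the lab module, so moving all 4 needs at least 4 loaded trips out, with a return between consecutive ones — at least 7 crossings.
The safety rule pushes this higher. Following every safe sequence of crossings, the most of the 4 that can be at the lab module as the airlock pod arrives there on crossing 7 is 3 — never all 4.
So no plan with fewer than 9 crossings exists, and this one achieves 9:
1. Engineer goes to the lab module with the archer.  [the storage bay: the bard, the paladin, the rogue | the lab module: the archer]
2. Engineer goes back to the storage bay alone.  [the storage bay: the bard, the paladin, the rogue | the lab module: the archer]
3. Engineer goes to the lab module with the paladin.  [the storage bay: the bard, the rogue | the lab module: the archer, the paladin]
4. Engineer goes back to the storage bay with the archer.  [the storage bay: the archer, the bard, the rogue | the lab module: the paladin]
5. Engineer goes to the lab module with the rogue.  [the storage bay: the archer, the bard | the lab module: the paladin, the rogue]
6. Engineer goes back to the storage bay alone.  [the storage bay: the archer, the bard | the lab module: the paladin, the rogue]
7. Engineer goes to the lab module with the bard.  [the storage bay: the archer | the lab module: the bard, the paladin, the rogue]
8. Engineer goes back to the storage bay alone.  [the storage bay: the archer | the lab module: the bard, the paladin, the rogue]
9. Engineer goes to the lab module with the archer.  [the storage bay: — | the lab module: the archer, the bard, the paladin, the rogue]

9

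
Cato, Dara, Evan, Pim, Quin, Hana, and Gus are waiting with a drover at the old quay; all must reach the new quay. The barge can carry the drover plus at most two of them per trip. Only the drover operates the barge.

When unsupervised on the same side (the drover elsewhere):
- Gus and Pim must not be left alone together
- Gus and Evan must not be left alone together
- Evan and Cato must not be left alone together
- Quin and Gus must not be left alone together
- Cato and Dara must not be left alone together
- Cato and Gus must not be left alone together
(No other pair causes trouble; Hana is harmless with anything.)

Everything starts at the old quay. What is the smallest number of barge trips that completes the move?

11

Counting alone: the drover can take at most 2 across per trip to the new quay, so moving all 7 needs at least 4 loaded trips out, with a return between consecutive ones — at least 7 crossings.
The safety rule pushes this higher. Following every safe sequence of crossings, the most of the 7 that can be at the new quay as the barge arrives there on crossings 7, 9 is 5, 6 respectively — never all 7.
So no plan with fewer than 11 crossings exists, and this one achieves 11:
1. Drover goes to the new quay with Cato and Gus.
2. Drover goes back to the old quay with Cato.
3. Drover goes to the new quay with Cato and Dara.
4. Drover goes back to the old quay with Cato.
5. Drover goes to the new quay with Cato and Hana.
6. Drover goes back to the old quay with Cato.
7. Drover goes to the new quay with Evan and Pim.
8. Drover goes back to the old quay with Gus.
9. Drover goes to the new quay with Cato and Quin.
10. Drover goes back to the old quay with Cato.
11. Drover goes to the new quay with Cato and Gus.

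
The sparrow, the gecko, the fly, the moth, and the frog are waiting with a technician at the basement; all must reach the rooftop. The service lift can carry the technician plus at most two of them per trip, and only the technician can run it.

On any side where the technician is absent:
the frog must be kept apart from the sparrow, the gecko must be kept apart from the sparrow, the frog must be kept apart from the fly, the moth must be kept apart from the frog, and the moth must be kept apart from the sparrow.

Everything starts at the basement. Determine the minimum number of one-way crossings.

Counting alone: the technician can take at most 2 across per trip to the rooftop, so moving all 5 needs at least 3 loaded trips out, with a return between consecutive ones — at least 5 crossings.
The safety rule pushes this higher. Following every safe sequence of crossings, the most of the 5 that can be at the rooftop as the service lift arrives there on crossing 5 is 4 — never all 5.
So no plan with fewer than 7 crossings exists, and this one achieves 7:
1. Technician goes to the rooftop with the frog and the sparrow.
2. Technician goes back to the basement with the sparrow.
3. Technician goes to the rooftop with the gecko and the sparrow.
4. Technician goes back to the basement with the sparrow.
5. Technician goes to the rooftop with the fly and the moth.
6. Technician goes back to the basement with the frog.
7. Technician goes to the rooftop with the frog and the sparrow.

7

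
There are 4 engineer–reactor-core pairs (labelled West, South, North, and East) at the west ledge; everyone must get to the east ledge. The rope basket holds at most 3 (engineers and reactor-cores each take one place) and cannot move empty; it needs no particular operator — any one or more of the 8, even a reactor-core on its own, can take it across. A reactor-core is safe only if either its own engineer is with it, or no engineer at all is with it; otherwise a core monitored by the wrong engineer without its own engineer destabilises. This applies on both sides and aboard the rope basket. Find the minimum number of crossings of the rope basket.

9

Counting alone: each trip to the east ledge takes at most 3 across and each return brings at least 1 back, so after t trips out (and t−1 returns) at most 3t − (t−1) of the 8 are across; that first reaches 8 at t = 4, so at least 7 crossings are needed.
The safety rule pushes this higher. Following every safe sequence of crossings, the most of the 8 that can be at the east ledge as the rope basket arrives there on crossing 7 is 7 — never all 8.
So no plan with fewer than 9 crossings exists, and this one achieves 9:
1. engineer West and reactor-core West cross → the east ledge.
2. engineer West crosses ← the west ledge.
3. engineer South, engineer West, and reactor-core South cross → the east ledge.
4. engineer West and reactor-core West cross ← the west ledge.
5. engineer East, engineer North, and engineer West cross → the east ledge.
6. reactor-core South crosses ← the west ledge.
7. reactor-core South and reactor-core West cross → the east ledge.
8. reactor-core West crosses ← the west ledge.
9. reactor-core East, reactor-core North, and reactor-core West cross → the east ledge.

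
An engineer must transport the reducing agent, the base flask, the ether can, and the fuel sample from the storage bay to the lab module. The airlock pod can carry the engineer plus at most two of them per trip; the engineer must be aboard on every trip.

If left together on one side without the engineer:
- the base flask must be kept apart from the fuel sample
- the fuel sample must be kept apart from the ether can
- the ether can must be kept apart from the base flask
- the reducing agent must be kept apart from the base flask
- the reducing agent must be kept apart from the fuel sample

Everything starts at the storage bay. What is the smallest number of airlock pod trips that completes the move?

Counting alone: the engineer can take at most 2 across per trip to the lab module, so moving all 4 needs at least 2 loaded trips out, with a return between consecutive ones — at least 3 crossings.
The safety rule pushes this higher. Following every safe sequence of crossings, the most of the 4 that can be at the lab module as the airlock pod arrives there on crossing 3 is 3 — never all 4.
So no plan with fewer than 5 crossings exists, and this one achieves 5:
1. Engineer goes to the lab module with the base flask and the fuel sample.
2. Engineer goes back to the storage bay with the base flask.
3. Engineer goes to the lab module with the ether can and the reducing agent.
4. Engineer goes back to the storage bay with the fuel sample.
5. Engineer goes to the lab module with the base flask and the fuel sample.

5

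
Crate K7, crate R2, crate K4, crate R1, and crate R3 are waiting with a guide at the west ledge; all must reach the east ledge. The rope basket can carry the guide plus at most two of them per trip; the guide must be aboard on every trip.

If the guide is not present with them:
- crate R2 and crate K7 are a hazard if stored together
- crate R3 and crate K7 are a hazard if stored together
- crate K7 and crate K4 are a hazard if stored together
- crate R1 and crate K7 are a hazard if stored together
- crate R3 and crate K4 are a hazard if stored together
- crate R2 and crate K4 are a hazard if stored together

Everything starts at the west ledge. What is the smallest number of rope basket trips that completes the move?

7

Counting alone: the guide can take at most 2 across per trip to the east ledge, so moving all 5 needs at least 3 loaded trips out, with a return between consecutive ones — at least 5 crossings.
The safety rule pushes this higher. Following every safe sequence of crossings, the most of the 5 that can be at the east ledge as the rope basket arrives there on crossing 5 is 4 — never all 5.
So no plan with fewer than 7 crossings exists, and this one achieves 7:
1. Guide goes to the east ledge with crate K4 and crate K7.  [the west ledge: crate R1, crate R2, crate R3 | the east ledge: crate K4, crate K7]
2. Guide goes back to the west ledge with crate K7.  [the west ledge: crate K7, crate R1, crate R2, crate R3 | the east ledge: crate K4]
3. Guide goes to the east ledge with crate K7 and crate R1.  [the west ledge: crate R2, crate R3 | the east ledge: crate K4, crate K7, crate R1]
4. Guide goes back to the west ledge with crate K7.  [the west ledge: crate K7, crate R2, crate R3 | the east ledge: crate K4, crate R1]
5. Guide goes to the east ledge with crate R2 and crate R3.  [the west ledge: crate K7 | the east ledge: crate K4, crate R1, crate R2, crate R3]
6. Guide goes back to the west ledge with crate K4.  [the west ledge: crate K4, crate K7 | the east ledge: crate R1, crate R2, crate R3]
7. Guide goes to the east ledge with crate K4 and crate K7.  [the west ledge: — | the east ledge: crate K4, crate K7, crate R1, crate R2, crate R3]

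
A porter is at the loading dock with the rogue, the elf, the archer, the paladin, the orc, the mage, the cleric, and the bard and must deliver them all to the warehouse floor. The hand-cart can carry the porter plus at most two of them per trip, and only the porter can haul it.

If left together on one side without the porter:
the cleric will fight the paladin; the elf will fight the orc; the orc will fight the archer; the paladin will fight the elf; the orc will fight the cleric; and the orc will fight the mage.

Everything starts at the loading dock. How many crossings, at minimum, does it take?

9

Counting alone: the porter can take at most 2 across per trip to the warehouse floor, so moving all 8 needs at least 4 loaded trips out, with a return between consecutive ones — at least 7 crossings.
The safety rule pushes this higher. Following every safe sequence of crossings, the most of the 8 that can be at the warehouse floor as the hand-cart arrives there on crossing 7 is 7 — never all 8.
So no plan with fewer than 9 crossings exists, and this one achieves 9:
1. Porter goes to the warehouse floor with the orc and the paladin.  [the loading dock: the archer, the bard, the cleric, the elf, the mage, the rogue | the warehouse floor: the orc, the paladin]
2. Porter goes back to the loading dock alone.  [the loading dock: the archer, the bard, the cleric, the elf, the mage, the rogue | the warehouse floor: the orc, the paladin]
3. Porter goes to the warehouse floor with the bard and the rogue.  [the loading dock: the archer, the cleric, the elf, the mage | the warehouse floor: the bard, the orc, the paladin, the rogue]
4. Porter goes back to the loading dock alone.  [the loading dock: the archer, the cleric, the elf, the mage | the warehouse floor: the bard, the orc, the paladin, the rogue]
5. Porter goes to the warehouse floor with the archer and the elf.  [the loading dock: the cleric, the mage | the warehouse floor: the archer, the bard, the elf, the orc, the paladin, the rogue]
6. Porter goes back to the loading dock with the orc and the paladin.  [the loading dock: the cleric, the mage, the orc, the paladin | the warehouse floor: the archer, the bard, the elf, the rogue]
7. Porter goes to the warehouse floor with the cleric and the mage.  [the loading dock: the orc, the paladin | the warehouse floor: the archer, the bard, the cleric, the elf, the mage, the rogue]
8. Porter goes back to the loading dock alone.  [the loading dock: the orc, the paladin | the warehouse floor: the archer, the bard, the cleric, the elf, the mage, the rogue]
9. Porter goes to the warehouse floor with the orc and the paladin.  [the loading dock: — | the warehouse floor: the archer, the bard, the cleric, the elf, the mage, the orc, the paladin, the rogue]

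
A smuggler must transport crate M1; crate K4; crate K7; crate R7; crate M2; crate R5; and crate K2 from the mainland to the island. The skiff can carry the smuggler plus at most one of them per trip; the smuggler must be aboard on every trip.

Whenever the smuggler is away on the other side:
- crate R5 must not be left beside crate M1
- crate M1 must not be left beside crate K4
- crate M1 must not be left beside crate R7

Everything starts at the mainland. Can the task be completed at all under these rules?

No

Following every safe sequence of crossings from the start, the most of the 7 that can be at the island as the skiff arrives there on crossings 1, 3, 5, 7, 9 is 1, 2, 3, 4, 5 respectively; the best ever achieved is 5 of 7.
From crossing 11 on, no configuration arises that was not already reachable earlier: only 72 distinct safe configurations (who is on which side, and where the skiff is) can ever be reached, none of them has everyone across, and every continuation just revisits them. So no valid plan exists.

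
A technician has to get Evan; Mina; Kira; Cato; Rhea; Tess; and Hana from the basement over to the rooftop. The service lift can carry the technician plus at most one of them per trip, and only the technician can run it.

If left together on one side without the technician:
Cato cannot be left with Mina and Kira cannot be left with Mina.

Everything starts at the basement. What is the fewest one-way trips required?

15

Counting alone: the technician can take at most 1 across per trip to the rooftop, so moving all 7 needs at least 7 loaded trips out, with a return between consecutive ones — at least 13 crossings.
The safety rule pushes this higher. Following every safe sequence of crossings, the most of the 7 that can be at the rooftop as the service lift arrives there on crossing 13 is 6 — never all 7.
So no plan with fewer than 15 crossings exists, and this one achieves 15:
1. Technician goes to the rooftop with Mina.  [the basement: Cato, Evan, Hana, Kira, Rhea, Tess | the rooftop: Mina]
2. Technician goes back to the basement alone.  [the basement: Cato, Evan, Hana, Kira, Rhea, Tess | the rooftop: Mina]
3. Technician goes to the rooftop with Evan.  [the basement: Cato, Hana, Kira, Rhea, Tess | the rooftop: Evan, Mina]
4. Technician goes back to the basement alone.  [the basement: Cato, Hana, Kira, Rhea, Tess | the rooftop: Evan, Mina]
5. Technician goes to the rooftop with Kira.  [the basement: Cato, Hana, Rhea, Tess | the rooftop: Evan, Kira, Mina]
6. Technician goes back to the basement with Mina.  [the basement: Cato, Hana, Mina, Rhea, Tess | the rooftop: Evan, Kira]
7. Technician goes to the rooftop with Cato.  [the basement: Hana, Mina, Rhea, Tess | the rooftop: Cato, Evan, Kira]
8. Technician goes back to the basement alone.  [the basement: Hana, Mina, Rhea, Tess | the rooftop: Cato, Evan, Kira]
9. Technician goes to the rooftop with Rhea.  [the basement: Hana, Mina, Tess | the rooftop: Cato, Evan, Kira, Rhea]
10. Technician goes back to the basement alone.  [the basement: Hana, Mina, Tess | the rooftop: Cato, Evan, Kira, Rhea]
11. Technician goes to the rooftop with Tess.  [the basement: Hana, Mina | the rooftop: Cato, Evan, Kira, Rhea, Tess]
12. Technician goes back to the basement alone.  [the basement: Hana, Mina | the rooftop: Cato, Evan, Kira, Rhea, Tess]
13. Technician goes to the rooftop with Hana.  [the basement: Mina | the rooftop: Cato, Evan, Hana, Kira, Rhea, Tess]
14. Technician goes back to the basement alone.  [the basement: Mina | the rooftop: Cato, Evan, Hana, Kira, Rhea, Tess]
15. Technician goes to the rooftop with Mina.  [the basement: — | the rooftop: Cato, Evan, Hana, Kira, Mina, Rhea, Tess]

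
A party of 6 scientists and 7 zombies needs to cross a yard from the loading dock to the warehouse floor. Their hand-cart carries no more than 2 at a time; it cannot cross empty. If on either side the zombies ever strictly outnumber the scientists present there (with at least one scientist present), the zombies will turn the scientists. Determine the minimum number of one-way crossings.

The zombies already outnumber the scientists at the loading dock before anyone moves, so the starting position itself is disallowed.

impossible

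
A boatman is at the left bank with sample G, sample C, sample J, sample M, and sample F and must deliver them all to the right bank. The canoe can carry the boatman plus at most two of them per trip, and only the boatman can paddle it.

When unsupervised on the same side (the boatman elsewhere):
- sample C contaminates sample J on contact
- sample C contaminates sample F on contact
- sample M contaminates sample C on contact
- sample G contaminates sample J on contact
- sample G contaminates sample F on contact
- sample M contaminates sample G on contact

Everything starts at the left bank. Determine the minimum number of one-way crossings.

Counting alone: the boatman can take at most 2 across per trip to the right bank, so moving all 5 needs at least 3 loaded trips out, with a return between consecutive ones — at least 5 crossings.
The safety rule pushes this higher. Following every safe sequence of crossings, the most of the 5 that can be at the right bank as the canoe arrives there on crossing 5 is 4 — never all 5.
So no plan with fewer than 7 crossings exists, and this one achieves 7:
1. Boatman goes to the right bank with sample C and sample G.
2. Boatman goes back to the left bank alone.
3. Boatman goes to the right bank with sample J.
4. Boatman goes back to the left bank with sample C and sample G.
5. Boatman goes to the right bank with sample F and sample M.
6. Boatman goes back to the left bank alone.
7. Boatman goes to the right bank with sample C and sample G.

7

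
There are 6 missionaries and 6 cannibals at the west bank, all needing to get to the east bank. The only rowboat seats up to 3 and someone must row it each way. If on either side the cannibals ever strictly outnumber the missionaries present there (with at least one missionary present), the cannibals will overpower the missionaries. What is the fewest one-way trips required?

Following every safe sequence of crossings from the start, the most of the 12 that can be at the east bank as the rowboat arrives there on crossings 1, 3, 5 is 3, 5, 6 respectively; the best ever achieved is 6 of 12.
From crossing 7 on, no configuration arises that was not already reachable earlier: only 17 distinct safe configurations (who is on which side, and where the rowboat is) can ever be reached, none of them has everyone across, and every continuation just revisits them. They are: 0 missionaries + 0 cannibals across (rowboat back at the start); 0 missionaries + 1 cannibal across (rowboat there); 0 missionaries + 1 cannibal across (rowboat back at the start); 0 missionaries + 2 cannibals across (rowboat there); 0 missionaries + 2 cannibals across (rowboat back at the start); 0 missionaries + 3 cannibals across (rowboat there); 0 missionaries + 3 cannibals across (rowboat back at the start); 0 missionaries + 4 cannibals across (rowboat there); 0 missionaries + 4 cannibals across (rowboat back at the start); 0 missionaries + 5 cannibals across (rowboat there); 0 missionaries + 5 cannibals across (rowboat back at the start); 0 missionaries + 6 cannibals across (rowboat there); 1 missionary + 1 cannibal across (rowboat there); 1 missionary + 1 cannibal across (rowboat back at the start); 2 missionaries + 2 cannibals across (rowboat there); 2 missionaries + 2 cannibals across (rowboat back at the start); 3 missionaries + 3 cannibals across (rowboat there). So no valid plan exists.

impossible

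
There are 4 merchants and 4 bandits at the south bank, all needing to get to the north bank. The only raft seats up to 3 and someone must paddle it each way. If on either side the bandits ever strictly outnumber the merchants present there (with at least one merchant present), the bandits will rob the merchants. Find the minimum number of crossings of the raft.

9

Counting alone: each trip to the north bank takes at most 3 across and each return brings at least 1 back, so after t trips out (and t−1 returns) at most 3t − (t−1) of the 8 are across; that first reaches 8 at t = 4, so at least 7 crossings are needed.
The safety rule pushes this higher. Following every safe sequence of crossings, the most of the 8 that can be at the north bank as the raft arrives there on crossing 7 is 7 — never all 8.
So no plan with fewer than 9 crossings exists, and this one achieves 9:
1. 2 bandits → the north bank.  (the south bank: 4M 2B; the north bank: 0M 2B)
2. 1 bandit ← the south bank.  (the south bank: 4M 3B; the north bank: 0M 1B)
3. 3 bandits → the north bank.  (the south bank: 4M 0B; the north bank: 0M 4B)
4. 1 bandit ← the south bank.  (the south bank: 4M 1B; the north bank: 0M 3B)
5. 3 merchants → the north bank.  (the south bank: 1M 1B; the north bank: 3M 3B)
6. 1 merchant and 1 bandit ← the south bank.  (the south bank: 2M 2B; the north bank: 2M 2B)
7. 2 merchants → the north bank.  (the south bank: 0M 2B; the north bank: 4M 2B)
8. 1 bandit ← the south bank.  (the south bank: 0M 3B; the north bank: 4M 1B)
9. 3 bandits → the north bank.  (the south bank: 0M 0B; the north bank: 4M 4B)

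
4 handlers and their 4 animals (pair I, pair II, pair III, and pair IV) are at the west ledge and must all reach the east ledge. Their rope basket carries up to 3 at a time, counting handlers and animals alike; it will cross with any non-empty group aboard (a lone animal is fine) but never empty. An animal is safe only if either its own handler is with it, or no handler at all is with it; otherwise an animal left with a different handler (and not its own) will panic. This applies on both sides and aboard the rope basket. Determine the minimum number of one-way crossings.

Counting alone: each trip to the east ledge takes at most 3 across and each return brings at least 1 back, so after t trips out (and t−1 returns) at most 3t − (t−1) of the 8 are across; that first reaches 8 at t = 4, so at least 7 crossings are needed.
The safety rule pushes this higher. Following every safe sequence of crossings, the most of the 8 that can be at the east ledge as the rope basket arrives there on crossing 7 is 7 — never all 8.
So no plan with fewer than 9 crossings exists, and this one achieves 9:
1. animal I and handler I cross → the east ledge.
2. handler I crosses ← the west ledge.
3. animal II, handler I, and handler II cross → the east ledge.
4. animal I and handler I cross ← the west ledge.
5. handler I, handler III, and handler IV cross → the east ledge.
6. animal II crosses ← the west ledge.
7. animal I and animal II cross → the east ledge.
8. animal I crosses ← the west ledge.
9. animal I, animal III, and animal IV cross → the east ledge.

9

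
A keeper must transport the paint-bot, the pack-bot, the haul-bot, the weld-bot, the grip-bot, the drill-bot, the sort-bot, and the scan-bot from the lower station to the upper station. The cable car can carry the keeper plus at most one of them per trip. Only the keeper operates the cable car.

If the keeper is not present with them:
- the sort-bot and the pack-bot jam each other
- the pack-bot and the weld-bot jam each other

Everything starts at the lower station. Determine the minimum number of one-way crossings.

17

Counting alone: the keeper can take at most 1 across per trip to the upper station, so moving all 8 needs at least 8 loaded trips out, with a return between consecutive ones — at least 15 crossings.
The safety rule pushes this higher. Following every safe sequence of crossings, the most of the 8 that can be at the upper station as the cable car arrives there on crossing 15 is 7 — never all 8.
So no plan with fewer than 17 crossings exists, and this one achieves 17:
1. Keeper goes to the upper station with the pack-bot.  [the lower station: the drill-bot, the grip-bot, the haul-bot, the paint-bot, the scan-bot, the sort-bot, the weld-bot | the upper station: the pack-bot]
2. Keeper goes back to the lower station alone.  [the lower station: the drill-bot, the grip-bot, the haul-bot, the paint-bot, the scan-bot, the sort-bot, the weld-bot | the upper station: the pack-bot]
3. Keeper goes to the upper station with the paint-bot.  [the lower station: the drill-bot, the grip-bot, the haul-bot, the scan-bot, the sort-bot, the weld-bot | the upper station: the pack-bot, the paint-bot]
4. Keeper goes back to the lower station alone.  [the lower station: the drill-bot, the grip-bot, the haul-bot, the scan-bot, the sort-bot, the weld-bot | the upper station: the pack-bot, the paint-bot]
5. Keeper goes to the upper station with the haul-bot.  [the lower station: the drill-bot, the grip-bot, the scan-bot, the sort-bot, the weld-bot | the upper station: the haul-bot, the pack-bot, the paint-bot]
6. Keeper goes back to the lower station alone.  [the lower station: the drill-bot, the grip-bot, the scan-bot, the sort-bot, the weld-bot | the upper station: the haul-bot, the pack-bot, the paint-bot]
7. Keeper goes to the upper station with the weld-bot.  [the lower station: the drill-bot, the grip-bot, the scan-bot, the sort-bot | the upper station: the haul-bot, the pack-bot, the paint-bot, the weld-bot]
8. Keeper goes back to the lower station with the pack-bot.  [the lower station: the drill-bot, the grip-bot, the pack-bot, the scan-bot, the sort-bot | the upper station: the haul-bot, the paint-bot, the weld-bot]
9. Keeper goes to the upper station with the sort-bot.  [the lower station: the drill-bot, the grip-bot, the pack-bot, the scan-bot | the upper station: the haul-bot, the paint-bot, the sort-bot, the weld-bot]
10. Keeper goes back to the lower station alone.  [the lower station: the drill-bot, the grip-bot, the pack-bot, the scan-bot | the upper station: the haul-bot, the paint-bot, the sort-bot, the weld-bot]
11. Keeper goes to the upper station with the grip-bot.  [the lower station: the drill-bot, the pack-bot, the scan-bot | the upper station: the grip-bot, the haul-bot, the paint-bot, the sort-bot, the weld-bot]
12. Keeper goes back to the lower station alone.  [the lower station: the drill-bot, the pack-bot, the scan-bot | the upper station: the grip-bot, the haul-bot, the paint-bot, the sort-bot, the weld-bot]
13. Keeper goes to the upper station with the drill-bot.  [the lower station: the pack-bot, the scan-bot | the upper station: the drill-bot, the grip-bot, the haul-bot, the paint-bot, the sort-bot, the weld-bot]
14. Keeper goes back to the lower station alone.  [the lower station: the pack-bot, the scan-bot | the upper station: the drill-bot, the grip-bot, the haul-bot, the paint-bot, the sort-bot, the weld-bot]
15. Keeper goes to the upper station with the scan-bot.  [the lower station: the pack-bot | the upper station: the drill-bot, the grip-bot, the haul-bot, the paint-bot, the scan-bot, the sort-bot, the weld-bot]
16. Keeper goes back to the lower station alone.  [the lower station: the pack-bot | the upper station: the drill-bot, the grip-bot, the haul-bot, the paint-bot, the scan-bot, the sort-bot, the weld-bot]
17. Keeper goes to the upper station with the pack-bot.  [the lower station: — | the upper station: the drill-bot, the grip-bot, the haul-bot, the pack-bot, the paint-bot, the scan-bot, the sort-bot, the weld-bot]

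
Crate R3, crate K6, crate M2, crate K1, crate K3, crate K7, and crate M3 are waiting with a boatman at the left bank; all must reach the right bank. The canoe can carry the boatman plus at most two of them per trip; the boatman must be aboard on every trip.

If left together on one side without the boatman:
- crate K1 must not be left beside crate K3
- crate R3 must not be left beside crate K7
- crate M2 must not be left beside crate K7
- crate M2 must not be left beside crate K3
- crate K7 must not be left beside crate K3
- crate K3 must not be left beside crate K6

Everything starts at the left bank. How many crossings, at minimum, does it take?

Counting alone: the boatman can take at most 2 across per trip to the right bank, so moving all 7 needs at least 4 loaded trips out, with a return between consecutive ones — at least 7 crossings.
The safety rule pushes this higher. Following every safe sequence of crossings, the most of the 7 that can be at the right bank as the canoe arrives there on crossings 7, 9 is 5, 6 respectively — never all 7.
So no plan with fewer than 11 crossings exists, and this one achieves 11:
1. Boatman goes to the right bank with crate K3 and crate K7.  [the left bank: crate K1, crate K6, crate M2, crate M3, crate R3 | the right bank: crate K3, crate K7]
2. Boatman goes back to the left bank with crate K3.  [the left bank: crate K1, crate K3, crate K6, crate M2, crate M3, crate R3 | the right bank: crate K7]
3. Boatman goes to the right bank with crate K3 and crate R3.  [the left bank: crate K1, crate K6, crate M2, crate M3 | the right bank: crate K3, crate K7, crate R3]
4. Boatman goes back to the left bank with crate K7.  [the left bank: crate K1, crate K6, crate K7, crate M2, crate M3 | the right bank: crate K3, crate R3]
5. Boatman goes to the right bank with crate K6 and crate M2.  [the left bank: crate K1, crate K7, crate M3 | the right bank: crate K3, crate K6, crate M2, crate R3]
6. Boatman goes back to the left bank with crate K3.  [the left bank: crate K1, crate K3, crate K7, crate M3 | the right bank: crate K6, crate M2, crate R3]
7. Boatman goes to the right bank with crate K1 and crate K3.  [the left bank: crate K7, crate M3 | the right bank: crate K1, crate K3, crate K6, crate M2, crate R3]
8. Boatman goes back to the left bank with crate K3.  [the left bank: crate K3, crate K7, crate M3 | the right bank: crate K1, crate K6, crate M2, crate R3]
9. Boatman goes to the right bank with crate K3 and crate M3.  [the left bank: crate K7 | the right bank: crate K1, crate K3, crate K6, crate M2, crate M3, crate R3]
10. Boatman goes back to the left bank with crate K3.  [the left bank: crate K3, crate K7 | the right bank: crate K1, crate K6, crate M2, crate M3, crate R3]
11. Boatman goes to the right bank with crate K3 and crate K7.  [the left bank: — | the right bank: crate K1, crate K3, crate K6, crate K7, crate M2, crate M3, crate R3]

11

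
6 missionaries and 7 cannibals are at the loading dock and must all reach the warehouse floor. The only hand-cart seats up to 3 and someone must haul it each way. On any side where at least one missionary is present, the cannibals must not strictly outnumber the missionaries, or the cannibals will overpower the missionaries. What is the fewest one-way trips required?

The cannibals already outnumber the missionaries at the loading dock before anyone moves, so the starting position itself is disallowed.

impossible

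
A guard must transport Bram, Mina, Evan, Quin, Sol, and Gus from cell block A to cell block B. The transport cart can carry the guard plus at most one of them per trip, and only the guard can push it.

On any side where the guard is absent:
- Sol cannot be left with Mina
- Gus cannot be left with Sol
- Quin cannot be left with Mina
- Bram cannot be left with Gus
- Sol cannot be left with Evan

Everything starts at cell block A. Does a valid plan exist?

No

Whatever the first load, the items left behind include a forbidden pair without the guard. No opening move is safe, so no plan exists.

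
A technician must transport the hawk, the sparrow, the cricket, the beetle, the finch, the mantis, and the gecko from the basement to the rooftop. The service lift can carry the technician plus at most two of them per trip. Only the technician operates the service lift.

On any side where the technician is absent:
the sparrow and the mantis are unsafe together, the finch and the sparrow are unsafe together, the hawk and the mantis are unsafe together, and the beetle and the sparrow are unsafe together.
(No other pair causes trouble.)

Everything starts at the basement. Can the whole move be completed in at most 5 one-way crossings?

Counting alone: the technician can take at most 2 across per trip to the rooftop, so moving all 7 needs at least 4 loaded trips out, with a return between consecutive ones — at least 7 crossings.
Since 5 < 7, 5 crossings cannot be enough. (The shortest complete plan in fact takes 7:)
1. Technician goes to the rooftop with the hawk and the sparrow.
2. Technician goes back to the basement alone.
3. Technician goes to the rooftop with the cricket and the gecko.
4. Technician goes back to the basement alone.
5. Technician goes to the rooftop with the beetle and the finch.
6. Technician goes back to the basement with the sparrow.
7. Technician goes to the rooftop with the mantis and the sparrow.

No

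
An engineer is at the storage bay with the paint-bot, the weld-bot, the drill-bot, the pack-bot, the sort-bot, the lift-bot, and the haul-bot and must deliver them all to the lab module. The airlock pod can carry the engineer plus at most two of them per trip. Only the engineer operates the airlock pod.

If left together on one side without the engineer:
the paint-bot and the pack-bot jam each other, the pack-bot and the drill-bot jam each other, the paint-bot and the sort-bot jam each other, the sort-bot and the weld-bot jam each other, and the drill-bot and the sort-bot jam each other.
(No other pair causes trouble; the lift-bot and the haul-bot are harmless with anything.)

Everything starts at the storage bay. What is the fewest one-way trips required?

Counting alone: the engineer can take at most 2 across per trip to the lab module, so moving all 7 needs at least 4 loaded trips out, with a return between consecutive ones — at least 7 crossings.
The safety rule pushes this higher. Following every safe sequence of crossings, the most of the 7 that can be at the lab module as the airlock pod arrives there on crossing 7 is 6 — never all 7.
So no plan with fewer than 9 crossings exists, and this one achieves 9:
1. Engineer goes to the lab module with the pack-bot and the sort-bot.
2. Engineer goes back to the storage bay alone.
3. Engineer goes to the lab module with the paint-bot.
4. Engineer goes back to the storage bay with the pack-bot and the sort-bot.
5. Engineer goes to the lab module with the drill-bot and the weld-bot.
6. Engineer goes back to the storage bay alone.
7. Engineer goes to the lab module with the haul-bot and the lift-bot.
8. Engineer goes back to the storage bay alone.
9. Engineer goes to the lab module with the pack-bot and the sort-bot.

9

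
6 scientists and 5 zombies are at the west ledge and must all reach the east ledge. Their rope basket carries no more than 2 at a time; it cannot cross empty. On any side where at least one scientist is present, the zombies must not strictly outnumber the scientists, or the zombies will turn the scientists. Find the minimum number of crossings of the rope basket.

19

Counting alone: each trip to the east ledge takes at most 2 across and each return brings at least 1 back, so after t trips out (and t−1 returns) at most 2t − (t−1) of the 11 are across; that first reaches 11 at t = 10, so at least 19 crossings are needed.
The plan below uses exactly 19 crossings, so it is optimal:
1. 2 zombies → the east ledge.  (the west ledge: 6S 3Z; the east ledge: 0S 2Z)
2. 1 zombie ← the west ledge.  (the west ledge: 6S 4Z; the east ledge: 0S 1Z)
3. 2 zombies → the east ledge.  (the west ledge: 6S 2Z; the east ledge: 0S 3Z)
4. 1 zombie ← the west ledge.  (the west ledge: 6S 3Z; the east ledge: 0S 2Z)
5. 2 scientists → the east ledge.  (the west ledge: 4S 3Z; the east ledge: 2S 2Z)
6. 1 zombie ← the west ledge.  (the west ledge: 4S 4Z; the east ledge: 2S 1Z)
7. 1 scientist and 1 zombie → the east ledge.  (the west ledge: 3S 3Z; the east ledge: 3S 2Z)
8. 1 scientist ← the west ledge.  (the west ledge: 4S 3Z; the east ledge: 2S 2Z)
9. 1 scientist and 1 zombie → the east ledge.  (the west ledge: 3S 2Z; the east ledge: 3S 3Z)
10. 1 zombie ← the west ledge.  (the west ledge: 3S 3Z; the east ledge: 3S 2Z)
11. 1 scientist and 1 zombie → the east ledge.  (the west ledge: 2S 2Z; the east ledge: 4S 3Z)
12. 1 scientist ← the west ledge.  (the west ledge: 3S 2Z; the east ledge: 3S 3Z)
13. 1 scientist and 1 zombie → the east ledge.  (the west ledge: 2S 1Z; the east ledge: 4S 4Z)
14. 1 zombie ← the west ledge.  (the west ledge: 2S 2Z; the east ledge: 4S 3Z)
15. 1 scientist and 1 zombie → the east ledge.  (the west ledge: 1S 1Z; the east ledge: 5S 4Z)
16. 1 scientist ← the west ledge.  (the west ledge: 2S 1Z; the east ledge: 4S 4Z)
17. 1 scientist and 1 zombie → the east ledge.  (the west ledge: 1S 0Z; the east ledge: 5S 5Z)
18. 1 zombie ← the west ledge.  (the west ledge: 1S 1Z; the east ledge: 5S 4Z)
19. 1 scientist and 1 zombie → the east ledge.  (the west ledge: 0S 0Z; the east ledge: 6S 5Z)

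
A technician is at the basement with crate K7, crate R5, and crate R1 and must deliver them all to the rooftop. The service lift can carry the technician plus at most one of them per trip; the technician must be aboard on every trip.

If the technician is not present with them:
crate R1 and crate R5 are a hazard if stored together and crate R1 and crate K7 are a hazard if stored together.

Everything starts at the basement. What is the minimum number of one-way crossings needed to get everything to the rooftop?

7

Counting alone: the technician can take at most 1 across per trip to the rooftop, so moving all 3 needs at least 3 loaded trips out, with a return between consecutive ones — at least 5 crossings.
The safety rule pushes this higher. Following every safe sequence of crossings, the most of the 3 that can be at the rooftop as the service lift arrives there on crossing 5 is 2 — never all 3.
So no plan with fewer than 7 crossings exists, and this one achieves 7:
1. Technician goes to the rooftop with crate R1.  [the basement: crate K7, crate R5 | the rooftop: crate R1]
2. Technician goes back to the basement alone.  [the basement: crate K7, crate R5 | the rooftop: crate R1]
3. Technician goes to the rooftop with crate K7.  [the basement: crate R5 | the rooftop: crate K7, crate R1]
4. Technician goes back to the basement with crate R1.  [the basement: crate R1, crate R5 | the rooftop: crate K7]
5. Technician goes to the rooftop with crate R5.  [the basement: crate R1 | the rooftop: crate K7, crate R5]
6. Technician goes back to the basement alone.  [the basement: crate R1 | the rooftop: crate K7, crate R5]
7. Technician goes to the rooftop with crate R1.  [the basement: — | the rooftop: crate K7, crate R1, crate R5]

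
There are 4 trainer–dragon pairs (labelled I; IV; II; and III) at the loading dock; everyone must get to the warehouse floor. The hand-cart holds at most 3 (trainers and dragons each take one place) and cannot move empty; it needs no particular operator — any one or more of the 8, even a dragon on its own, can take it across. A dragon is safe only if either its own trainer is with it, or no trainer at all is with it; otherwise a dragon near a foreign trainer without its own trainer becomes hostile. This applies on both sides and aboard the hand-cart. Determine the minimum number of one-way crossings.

Counting alone: each trip to the warehouse floor takes at most 3 across and each return brings at least 1 back, so after t trips out (and t−1 returns) at most 3t − (t−1) of the 8 are across; that first reaches 8 at t = 4, so at least 7 crossings are needed.
The safety rule pushes this higher. Following every safe sequence of crossings, the most of the 8 that can be at the warehouse floor as the hand-cart arrives there on crossing 7 is 7 — never all 8.
So no plan with fewer than 9 crossings exists, and this one achieves 9:
1. dragon I and trainer I cross → the warehouse floor.
2. trainer I crosses ← the loading dock.
3. dragon IV, trainer I, and trainer IV cross → the warehouse floor.
4. dragon I and trainer I cross ← the loading dock.
5. trainer I, trainer II, and trainer III cross → the warehouse floor.
6. dragon IV crosses ← the loading dock.
7. dragon I and dragon IV cross → the warehouse floor.
8. dragon I crosses ← the loading dock.
9. dragon I, dragon II, and dragon III cross → the warehouse floor.

9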